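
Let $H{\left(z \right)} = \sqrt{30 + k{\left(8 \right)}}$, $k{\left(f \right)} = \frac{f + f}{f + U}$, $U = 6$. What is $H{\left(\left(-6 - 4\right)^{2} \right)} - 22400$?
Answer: $-22400 + \frac{\sqrt{1526}}{7} \approx -22394.0$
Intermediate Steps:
$k{\left(f \right)} = \frac{2 f}{6 + f}$ ($k{\left(f \right)} = \frac{f + f}{f + 6} = \frac{2 f}{6 + f}$)
$H{\left(z \right)} = \frac{\sqrt{1526}}{7}$ ($H{\left(z \right)} = \sqrt{30 + 2 \cdot 8 \frac{1}{6 + 8}} = \sqrt{30 + 2 \cdot 8 \cdot \frac{1}{14}} = \sqrt{30 + \frac{8}{7}} = \sqrt{\frac{218}{7}} = \frac{\sqrt{1526}}{7}$)
$H{\left(\left(-6 - 4\right)^{2} \right)} - 22400 = \frac{\sqrt{1526}}{7} - 22400 = -22400 + \frac{\sqrt{1526}}{7}$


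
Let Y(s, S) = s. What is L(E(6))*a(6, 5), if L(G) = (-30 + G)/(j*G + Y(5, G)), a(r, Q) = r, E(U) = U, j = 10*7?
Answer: -144/425 ≈ -0.33882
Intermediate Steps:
j = 70
L(G) = (-30 + G)/(5 + 70*G) (L(G) = (-30 + G)/(70*G + 5) = (-30 + G)/(5 + 70*G))
L(E(6))*a(6, 5) = ((-30 + 6)/(5*(1 + 14*6)))*6 = ((⅕)*(-24)/(1 + 84))*6 = ((⅕)*(-24)/85)*6 = ((⅕)*(1/85)*(-24))*6 = -24/425*6 = -144/425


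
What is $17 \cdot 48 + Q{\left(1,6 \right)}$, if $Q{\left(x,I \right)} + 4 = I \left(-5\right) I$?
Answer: $632$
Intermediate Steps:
$Q{\left(x,I \right)} = -4 - 5 I^{2}$ ($Q{\left(x,I \right)} = -4 + I \left(-5\right) I = -4 + - 5 I I = -4 - 5 I^{2}$)
$17 \cdot 48 + Q{\left(1,6 \right)} = 17 \cdot 48 - \left(4 + 5 \cdot 6^{2}\right) = 816 - 184 = 632$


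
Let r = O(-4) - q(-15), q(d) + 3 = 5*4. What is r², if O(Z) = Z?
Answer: 441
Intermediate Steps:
q(d) = 17 (q(d) = -3 + 5*4 = -3 + 20 = 17)
r = -21 (r = -4 - 1*17 = -4 - 17 = -21)
r² = (-21)² = 441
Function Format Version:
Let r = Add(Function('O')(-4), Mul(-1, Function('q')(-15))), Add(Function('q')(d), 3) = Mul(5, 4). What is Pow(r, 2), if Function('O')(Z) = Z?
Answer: 441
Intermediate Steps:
Function('q')(d) = 17 (Function('q')(d) = Add(-3, Mul(5, 4)) = Add(-3, 20) = 17)
r = -21 (r = Add(-4, Mul(-1, 17)) = Add(-4, -17) = -21)
Pow(r, 2) = Pow(-21, 2) = 441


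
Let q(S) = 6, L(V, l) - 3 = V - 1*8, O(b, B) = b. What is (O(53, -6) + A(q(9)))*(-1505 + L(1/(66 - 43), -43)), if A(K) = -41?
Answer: -416748/23 ≈ -18119.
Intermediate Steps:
L(V, l) = -5 + V (L(V, l) = 3 + (V - 1*8) = 3 + (V - 8) = 3 + (-8 + V) = -5 + V)
(O(53, -6) + A(q(9)))*(-1505 + L(1/(66 - 43), -43)) = (53 - 41)*(-1505 + (-5 + 1/(66 - 43))) = 12*(-1505 + (-5 + 1/23)) = 12*(-1505 - 114/23) = 12*(-34729/23) = -416748/23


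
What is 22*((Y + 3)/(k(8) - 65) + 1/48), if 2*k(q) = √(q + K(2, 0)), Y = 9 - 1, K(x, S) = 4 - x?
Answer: -44143/13512 - 242*√10/8445 ≈ -3.3576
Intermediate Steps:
Y = 8
k(q) = √(2 + q)/2 (k(q) = √(q + (4 - 1*2))/2 = √(q + (4 - 2))/2 = √(q + 2)/2 = √(2 + q)/2)
22*((Y + 3)/(k(8) - 65) + 1/48) = 22*((8 + 3)/(√(2 + 8)/2 - 65) + 1/48) = 22*(11/(√10/2 - 65) + 1/48) = 22*(11/(-65 + √10/2) + 1/48) = 22*(1/48 + 11/(-65 + √10/2)) = 11/24 + 242/(-65 + √10/2)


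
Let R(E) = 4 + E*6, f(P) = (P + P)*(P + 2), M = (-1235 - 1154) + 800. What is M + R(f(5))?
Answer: -1165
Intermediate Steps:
M = -1589 (M = -2389 + 800 = -1589)
f(P) = 2*P*(2 + P) (f(P) = (2*P)*(2 + P) = 2*P*(2 + P))
R(E) = 4 + 6*E
M + R(f(5)) = -1589 + (4 + 6*(2*5*(2 + 5))) = -1589 + (4 + 6*(2*5*7)) = -1589 + (4 + 6*70) = -1589 + (4 + 420) = -1589 + 424 = -1165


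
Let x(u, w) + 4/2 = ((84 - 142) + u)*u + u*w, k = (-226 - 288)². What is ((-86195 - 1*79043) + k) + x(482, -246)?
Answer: 184752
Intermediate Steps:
k = 264196 (k = (-514)² = 264196)
x(u, w) = -2 + u*w + u*(-58 + u) (x(u, w) = -2 + (((84 - 142) + u)*u + u*w) = -2 + ((-58 + u)*u + u*w) = -2 + (u*(-58 + u) + u*w) = -2 + (u*w + u*(-58 + u)) = -2 + u*w + u*(-58 + u))
((-86195 - 1*79043) + k) + x(482, -246) = ((-86195 - 1*79043) + 264196) + (-2 + 482² - 58*482 + 482*(-246)) = ((-86195 - 79043) + 264196) + (-2 + 232324 - 27956 - 118572) = (-165238 + 264196) + 85794 = 98958 + 85794 = 184752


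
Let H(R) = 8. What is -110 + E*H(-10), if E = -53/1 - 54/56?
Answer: -3792/7 ≈ -541.71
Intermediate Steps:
E = -1511/28 (E = -53*1 - 54*1/56 = -53 - 27/28 = -1511/28 ≈ -53.964)
-110 + E*H(-10) = -110 - 1511/28*8 = -110 - 3022/7 = -3792/7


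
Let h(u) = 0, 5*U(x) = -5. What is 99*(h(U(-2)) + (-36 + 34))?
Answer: -198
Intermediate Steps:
U(x) = -1 (U(x) = (⅕)*(-5) = -1)
99*(h(U(-2)) + (-36 + 34)) = 99*(0 + (-36 + 34)) = 99*(0 - 2) = 99*(-2) = -198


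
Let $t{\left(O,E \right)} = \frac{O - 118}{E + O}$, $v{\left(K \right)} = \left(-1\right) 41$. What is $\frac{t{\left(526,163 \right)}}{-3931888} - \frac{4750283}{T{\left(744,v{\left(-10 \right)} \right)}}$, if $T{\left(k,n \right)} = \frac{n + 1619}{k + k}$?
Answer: $- \frac{398934446690422549}{89060703602} \approx -4.4794 \cdot 10^{6}$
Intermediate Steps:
$v{\left(K \right)} = -41$
$T{\left(k,n \right)} = \frac{1619 + n}{2 k}$
$t{\left(O,E \right)} = \frac{-118 + O}{E + O}$
$\frac{t{\left(526,163 \right)}}{-3931888} - \frac{4750283}{T{\left(744,v{\left(-10 \right)} \right)}} = \frac{\frac{1}{163 + 526} \left(-118 + 526\right)}{-3931888} - \frac{4750283}{\frac{1}{2} \cdot \frac{1}{744} \left(1619 - 41\right)} = \frac{1}{689} \cdot 408 \left(- \frac{1}{3931888}\right) - \frac{4750283}{\frac{1}{2} \cdot \frac{1}{744} \cdot 1578} = \frac{1}{689} \cdot 408 \left(- \frac{1}{3931888}\right) - \frac{4750283}{\frac{263}{248}} = \frac{408}{689} \left(- \frac{1}{3931888}\right) - \frac{1178070184}{263} = - \frac{51}{338633854} - \frac{1178070184}{263} = - \frac{398934446690422549}{89060703602}$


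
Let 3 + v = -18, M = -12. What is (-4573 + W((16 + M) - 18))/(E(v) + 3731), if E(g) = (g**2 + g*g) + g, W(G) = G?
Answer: -4587/4592 ≈ -0.99891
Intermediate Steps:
v = -21 (v = -3 - 18 = -21)
E(g) = g + 2*g**2 (E(g) = (g**2 + g**2) + g = 2*g**2 + g = g + 2*g**2)
(-4573 + W((16 + M) - 18))/(E(v) + 3731) = (-4573 + ((16 - 12) - 18))/(-21*(1 + 2*(-21)) + 3731) = (-4573 + (4 - 18))/(-21*(1 - 42) + 3731) = (-4573 - 14)/(-21*(-41) + 3731) = -4587/(861 + 3731) = -4587/4592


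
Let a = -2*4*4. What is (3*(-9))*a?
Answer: 864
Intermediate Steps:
a = -32 (a = -8*4 = -32)
(3*(-9))*a = (3*(-9))*(-32) = -27*(-32) = 864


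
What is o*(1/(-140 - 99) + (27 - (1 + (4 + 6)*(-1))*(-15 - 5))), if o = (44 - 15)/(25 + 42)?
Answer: -1060472/16013 ≈ -66.226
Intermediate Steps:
o = 29/67 ≈ 0.43284
o*(1/(-140 - 99) + (27 - (1 + (4 + 6)*(-1))*(-15 - 5))) = 29*(1/(-140 - 99) + (27 - (1 + (4 + 6)*(-1))*(-15 - 5)))/67 = 29*(1/(-239) + (27 - (1 + 10*(-1))*(-20)))/67 = 29*(-1/239 + (27 - (1 - 10)*(-20)))/67 = 29*(-1/239 + (27 - (-9)*(-20)))/67 = 29*(-1/239 + (27 - 1*180))/67 = 29*(-1/239 + (27 - 180))/67 = 29*(-1/239 - 153)/67 = (29/67)*(-36568/239) = -1060472/16013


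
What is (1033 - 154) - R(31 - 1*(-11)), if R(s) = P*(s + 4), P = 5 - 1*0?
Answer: 649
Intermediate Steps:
P = 5 (P = 5 + 0 = 5)
R(s) = 20 + 5*s (R(s) = 5*(s + 4) = 5*(4 + s) = 20 + 5*s)
(1033 - 154) - R(31 - 1*(-11)) = (1033 - 154) - (20 + 5*(31 - 1*(-11))) = 879 - (20 + 5*(31 + 11)) = 879 - (20 + 5*42) = 879 - (20 + 210) = 879 - 1*230 = 879 - 230 = 649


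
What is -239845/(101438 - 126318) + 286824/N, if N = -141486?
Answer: 893284285/117339056 ≈ 7.6128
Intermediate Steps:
-239845/(101438 - 126318) + 286824/N = -239845/(101438 - 126318) + 286824/(-141486) = -239845/(-24880) + 286824*(-1/141486) = -239845*(-1/24880) - 47804/23581 = 47969/4976 - 47804/23581 = 893284285/117339056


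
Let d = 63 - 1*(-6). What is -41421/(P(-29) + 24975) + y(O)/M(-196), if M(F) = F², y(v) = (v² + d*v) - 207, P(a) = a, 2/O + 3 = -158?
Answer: -20690328007381/12420378109328 ≈ -1.6658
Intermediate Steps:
O = -2/161 (O = 2/(-3 - 158) = 2/(-161) = 2*(-1/161) = -2/161 ≈ -0.012422)
d = 69 (d = 63 + 6 = 69)
y(v) = -207 + v² + 69*v (y(v) = (v² + 69*v) - 207 = -207 + v² + 69*v)
-41421/(P(-29) + 24975) + y(O)/M(-196) = -41421/(-29 + 24975) + (-207 + (-2/161)² + 69*(-2/161))/((-196)²) = -41421/24946 + (-207 + 4/25921 - 6/7)/38416 = -41421*1/24946 - 5387861/25921*1/38416 = -41421/24946 - 5387861/995781136 = -20690328007381/12420378109328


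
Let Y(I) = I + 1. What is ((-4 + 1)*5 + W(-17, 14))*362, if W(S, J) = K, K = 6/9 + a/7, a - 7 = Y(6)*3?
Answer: -11222/3 ≈ -3740.7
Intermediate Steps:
Y(I) = 1 + I
a = 28 (a = 7 + (1 + 6)*3 = 7 + 7*3 = 7 + 21 = 28)
K = 14/3 (K = 6/9 + 28/7 = 6*(1/9) + 28*(1/7) = 2/3 + 4 = 14/3 ≈ 4.6667)
W(S, J) = 14/3
((-4 + 1)*5 + W(-17, 14))*362 = ((-4 + 1)*5 + 14/3)*362 = (-3*5 + 14/3)*362 = (-15 + 14/3)*362 = -31/3*362 = -11222/3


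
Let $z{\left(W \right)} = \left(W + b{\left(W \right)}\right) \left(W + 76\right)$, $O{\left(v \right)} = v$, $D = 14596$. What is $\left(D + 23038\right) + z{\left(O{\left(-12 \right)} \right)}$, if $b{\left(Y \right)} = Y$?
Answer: $36098$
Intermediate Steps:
$z{\left(W \right)} = 2 W \left(76 + W\right)$ ($z{\left(W \right)} = \left(W + W\right) \left(W + 76\right) = 2 W \left(76 + W\right)$)
$\left(D + 23038\right) + z{\left(O{\left(-12 \right)} \right)} = \left(14596 + 23038\right) + 2 \left(-12\right) \left(76 - 12\right) = 37634 + 2 \left(-12\right) 64 = 37634 - 1536 = 36098$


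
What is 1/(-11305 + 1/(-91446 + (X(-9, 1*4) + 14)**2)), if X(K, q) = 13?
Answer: -90717/1025555686 ≈ -8.8456e-5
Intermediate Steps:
1/(-11305 + 1/(-91446 + (X(-9, 1*4) + 14)**2)) = 1/(-11305 + 1/(-91446 + (13 + 14)**2)) = 1/(-11305 + 1/(-91446 + 27**2)) = 1/(-11305 + 1/(-91446 + 729)) = 1/(-11305 + 1/(-90717)) = 1/(-11305 - 1/90717) = 1/(-1025555686/90717) = -90717/1025555686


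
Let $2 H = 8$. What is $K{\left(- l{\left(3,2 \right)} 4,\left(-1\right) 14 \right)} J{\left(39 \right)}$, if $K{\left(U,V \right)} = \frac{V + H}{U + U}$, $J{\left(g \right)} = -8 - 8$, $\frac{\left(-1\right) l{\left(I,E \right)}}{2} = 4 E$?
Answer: $\frac{5}{4} \approx 1.25$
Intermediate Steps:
$H = 4$ ($H = \frac{1}{2} \cdot 8 = 4$)
$l{\left(I,E \right)} = - 8 E$ ($l{\left(I,E \right)} = - 2 \cdot 4 E = - 8 E$)
$J{\left(g \right)} = -16$ ($J{\left(g \right)} = -8 - 8 = -16$)
$K{\left(U,V \right)} = \frac{4 + V}{2 U}$ ($K{\left(U,V \right)} = \frac{V + 4}{U + U} = \frac{4 + V}{2 U}$)
$K{\left(- l{\left(3,2 \right)} 4,\left(-1\right) 14 \right)} J{\left(39 \right)} = \frac{4 - 14}{2 - \left(-8\right) 2 \cdot 4} \left(-16\right) = \frac{4 - 14}{2 \left(-1\right) \left(-16\right) 4} \left(-16\right) = \frac{1}{2} \frac{1}{16 \cdot 4} \left(-10\right) \left(-16\right) = \frac{1}{2} \cdot \frac{1}{64} \left(-10\right) \left(-16\right) = \left(- \frac{5}{64}\right) \left(-16\right) = \frac{5}{4}$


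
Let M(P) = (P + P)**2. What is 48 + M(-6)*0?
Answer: 48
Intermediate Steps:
M(P) = 4*P**2 (M(P) = (2*P)**2 = 4*P**2)
48 + M(-6)*0 = 48 + (4*(-6)**2)*0 = 48 + (4*36)*0 = 48 + 144*0 = 48 + 0 = 48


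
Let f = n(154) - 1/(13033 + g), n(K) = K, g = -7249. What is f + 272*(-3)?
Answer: -3829009/5784 ≈ -662.00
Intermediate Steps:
f = 890735/5784 (f = 154 - 1/(13033 - 7249) = 154 - 1/5784 = 890735/5784 ≈ 154.00)
f + 272*(-3) = 890735/5784 + 272*(-3) = 890735/5784 - 816 = -3829009/5784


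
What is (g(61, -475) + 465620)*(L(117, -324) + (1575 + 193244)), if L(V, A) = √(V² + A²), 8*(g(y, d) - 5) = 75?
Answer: 725715386425/8 + 33525675*√1465/8 ≈ 9.0875e+10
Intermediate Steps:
g(y, d) = 115/8 (g(y, d) = 5 + (⅛)*75 = 5 + 75/8 = 115/8)
L(V, A) = √(A² + V²)
(g(61, -475) + 465620)*(L(117, -324) + (1575 + 193244)) = (115/8 + 465620)*(√((-324)² + 117²) + (1575 + 193244)) = 3725075*(√(104976 + 13689) + 194819)/8 = 3725075*(√118665 + 194819)/8 = 3725075*(9*√1465 + 194819)/8 = 3725075*(194819 + 9*√1465)/8 = 725715386425/8 + 33525675*√1465/8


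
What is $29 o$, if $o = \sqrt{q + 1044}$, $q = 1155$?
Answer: $29 \sqrt{2199} \approx 1359.9$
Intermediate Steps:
$o = \sqrt{2199}$ ($o = \sqrt{1155 + 1044} = \sqrt{2199} \approx 46.893$)
$29 o = 29 \sqrt{2199}$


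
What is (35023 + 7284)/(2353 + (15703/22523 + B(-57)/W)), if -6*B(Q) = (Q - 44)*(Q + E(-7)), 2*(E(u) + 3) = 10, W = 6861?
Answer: 39226281174126/2182180132187 ≈ 17.976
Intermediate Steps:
E(u) = 2 (E(u) = -3 + (1/2)*10 = -3 + 5 = 2)
B(Q) = -(-44 + Q)*(2 + Q)/6 (B(Q) = -(Q - 44)*(Q + 2)/6 = -(-44 + Q)*(2 + Q)/6)
(35023 + 7284)/(2353 + (15703/22523 + B(-57)/W)) = (35023 + 7284)/(2353 + (15703/22523 + (44/3 + 7*(-57) - 1/6*(-57)**2)/6861)) = 42307/(2353 + (15703*(1/22523) + (44/3 - 399 - 1/6*3249)*(1/6861))) = 42307/(2353 + (15703/22523 + (44/3 - 399 - 1083/2)*(1/6861))) = 42307/(2353 + (15703/22523 - 5555/6*1/6861)) = 42307/(2353 + (15703/22523 - 5555/41166)) = 42307/(2353 + 521314433/927181818) = 42307/(2182180132187/927181818) = 42307*(927181818/2182180132187) = 39226281174126/2182180132187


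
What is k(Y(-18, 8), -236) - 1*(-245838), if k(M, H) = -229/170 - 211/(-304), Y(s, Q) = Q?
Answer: 6352437047/25840 ≈ 2.4584e+5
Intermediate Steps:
k(M, H) = -16873/25840 (k(M, H) = -229*1/170 - 211*(-1/304) = -229/170 + 211/304 = -16873/25840)
k(Y(-18, 8), -236) - 1*(-245838) = -16873/25840 - 1*(-245838) = -16873/25840 + 245838 = 6352437047/25840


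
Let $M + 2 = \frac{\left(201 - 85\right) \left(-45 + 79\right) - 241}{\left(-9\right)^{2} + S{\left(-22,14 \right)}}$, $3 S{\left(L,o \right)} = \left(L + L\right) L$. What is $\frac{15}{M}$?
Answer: $\frac{2595}{1241} \approx 2.0911$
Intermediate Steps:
$S{\left(L,o \right)} = \frac{2 L^{2}}{3}$ ($S{\left(L,o \right)} = \frac{\left(L + L\right) L}{3} = \frac{2 L L}{3} = \frac{2 L^{2}}{3}$)
$M = \frac{1241}{173}$ ($M = -2 + \frac{\left(201 - 85\right) \left(-45 + 79\right) - 241}{\left(-9\right)^{2} + \frac{2 \left(-22\right)^{2}}{3}} = -2 + \frac{116 \cdot 34 - 241}{81 + \frac{2}{3} \cdot 484} = -2 + \frac{3944 - 241}{81 + \frac{968}{3}} = -2 + \frac{3703}{\frac{1211}{3}} = -2 + 3703 \cdot \frac{3}{1211} = -2 + \frac{1587}{173} = \frac{1241}{173} \approx 7.1734$)
$\frac{15}{M} = \frac{15}{\frac{1241}{173}} = 15 \cdot \frac{173}{1241} = \frac{2595}{1241}$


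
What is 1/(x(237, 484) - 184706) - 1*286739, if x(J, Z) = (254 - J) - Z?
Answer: -53096320848/185173 ≈ -2.8674e+5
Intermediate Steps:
x(J, Z) = 254 - J - Z
1/(x(237, 484) - 184706) - 1*286739 = 1/((254 - 1*237 - 1*484) - 184706) - 1*286739 = 1/((254 - 237 - 484) - 184706) - 286739 = 1/(-467 - 184706) - 286739 = 1/(-185173) - 286739 = -1/185173 - 286739 = -53096320848/185173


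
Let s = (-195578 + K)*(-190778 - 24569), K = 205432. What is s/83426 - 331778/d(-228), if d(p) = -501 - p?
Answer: -39402506989/1626807 ≈ -24221.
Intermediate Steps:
s = -2122029338 (s = (-195578 + 205432)*(-190778 - 24569) = 9854*(-215347) = -2122029338)
s/83426 - 331778/d(-228) = -2122029338/83426 - 331778/(-501 - 1*(-228)) = -2122029338*1/83426 - 331778/(-501 + 228) = -1061014669/41713 - 331778/(-273) = -1061014669/41713 - 331778*(-1/273) = -1061014669/41713 + 331778/273 = -39402506989/1626807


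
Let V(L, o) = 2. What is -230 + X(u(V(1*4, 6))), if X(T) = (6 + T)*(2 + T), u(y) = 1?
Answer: -209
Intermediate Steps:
X(T) = (2 + T)*(6 + T)
-230 + X(u(V(1*4, 6))) = -230 + (12 + 1² + 8*1) = -230 + (12 + 1 + 8) = -230 + 21 = -209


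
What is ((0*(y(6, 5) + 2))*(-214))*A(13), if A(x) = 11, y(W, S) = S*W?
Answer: 0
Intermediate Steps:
((0*(y(6, 5) + 2))*(-214))*A(13) = ((0*(5*6 + 2))*(-214))*11 = ((0*(30 + 2))*(-214))*11 = ((0*32)*(-214))*11 = (0*(-214))*11 = 0*11 = 0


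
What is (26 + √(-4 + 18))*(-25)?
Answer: -650 - 25*√14 ≈ -743.54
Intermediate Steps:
(26 + √(-4 + 18))*(-25) = (26 + √14)*(-25) = -650 - 25*√14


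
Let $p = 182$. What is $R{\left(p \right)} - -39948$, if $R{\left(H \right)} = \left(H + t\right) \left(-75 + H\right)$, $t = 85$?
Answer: $68517$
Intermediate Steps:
$R{\left(H \right)} = \left(-75 + H\right) \left(85 + H\right)$ ($R{\left(H \right)} = \left(H + 85\right) \left(-75 + H\right) = \left(85 + H\right) \left(-75 + H\right) = \left(-75 + H\right) \left(85 + H\right)$)
$R{\left(p \right)} - -39948 = \left(-6375 + 182^{2} + 10 \cdot 182\right) - -39948 = \left(-6375 + 33124 + 1820\right) + 39948 = 28569 + 39948 = 68517$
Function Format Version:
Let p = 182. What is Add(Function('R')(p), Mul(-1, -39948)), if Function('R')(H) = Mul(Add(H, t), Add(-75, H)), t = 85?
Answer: 68517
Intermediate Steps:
Function('R')(H) = Mul(Add(-75, H), Add(85, H)) (Function('R')(H) = Mul(Add(H, 85), Add(-75, H)) = Mul(Add(85, H), Add(-75, H)) = Mul(Add(-75, H), Add(85, H)))
Add(Function('R')(p), Mul(-1, -39948)) = Add(Add(-6375, Pow(182, 2), Mul(10, 182)), Mul(-1, -39948)) = Add(Add(-6375, 33124, 1820), 39948) = Add(28569, 39948) = 68517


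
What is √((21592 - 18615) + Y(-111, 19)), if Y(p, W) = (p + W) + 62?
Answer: √2947 ≈ 54.286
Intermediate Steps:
Y(p, W) = 62 + W + p (Y(p, W) = (W + p) + 62 = 62 + W + p)
√((21592 - 18615) + Y(-111, 19)) = √((21592 - 18615) + (62 + 19 - 111)) = √(2977 - 30) = √2947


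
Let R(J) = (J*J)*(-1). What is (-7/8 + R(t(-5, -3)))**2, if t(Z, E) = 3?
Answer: 6241/64 ≈ 97.516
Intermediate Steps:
R(J) = -J**2 (R(J) = J**2*(-1) = -J**2)
(-7/8 + R(t(-5, -3)))**2 = (-7/8 - 1*3**2)**2 = (-7*1/8 - 1*9)**2 = (-7/8 - 9)**2 = (-79/8)**2 = 6241/64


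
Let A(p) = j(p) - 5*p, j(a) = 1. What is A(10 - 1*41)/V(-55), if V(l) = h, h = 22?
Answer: 78/11 ≈ 7.0909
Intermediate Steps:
A(p) = 1 - 5*p
V(l) = 22
A(10 - 1*41)/V(-55) = (1 - 5*(10 - 1*41))/22 = (1 - 5*(10 - 41))*(1/22) = (1 - 5*(-31))*(1/22) = (1 + 155)*(1/22) = 156*(1/22) = 78/11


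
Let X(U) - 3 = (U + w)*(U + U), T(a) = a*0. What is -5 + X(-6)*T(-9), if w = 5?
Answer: -5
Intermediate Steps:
T(a) = 0
X(U) = 3 + 2*U*(5 + U) (X(U) = 3 + (U + 5)*(U + U) = 3 + (5 + U)*(2*U) = 3 + 2*U*(5 + U))
-5 + X(-6)*T(-9) = -5 + (3 + 2*(-6)² + 10*(-6))*0 = -5 + (3 + 2*36 - 60)*0 = -5 + (3 + 72 - 60)*0 = -5 + 15*0 = -5 + 0 = -5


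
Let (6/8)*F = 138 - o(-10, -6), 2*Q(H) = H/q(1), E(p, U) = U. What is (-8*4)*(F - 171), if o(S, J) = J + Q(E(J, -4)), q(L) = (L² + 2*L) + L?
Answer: -2080/3 ≈ -693.33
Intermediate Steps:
q(L) = L² + 3*L
Q(H) = H/8 (Q(H) = (H/((1*(3 + 1))))/2 = (H/((1*4)))/2 = (H/4)/2 = H/8)
o(S, J) = -½ + J (o(S, J) = J + (⅛)*(-4) = J - ½ = -½ + J)
F = 578/3 (F = 4*(138 - (-½ - 6))/3 = 4*(138 - 1*(-13/2))/3 = 4*(138 + 13/2)/3 = (4/3)*(289/2) = 578/3 ≈ 192.67)
(-8*4)*(F - 171) = (-8*4)*(578/3 - 171) = -32*65/3 = -2080/3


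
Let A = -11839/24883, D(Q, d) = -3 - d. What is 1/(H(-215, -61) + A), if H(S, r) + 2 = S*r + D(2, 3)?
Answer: 24883/326129642 ≈ 7.6298e-5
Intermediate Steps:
H(S, r) = -8 + S*r (H(S, r) = -2 + (S*r + (-3 - 1*3)) = -2 + (S*r + (-3 - 3)) = -2 + (S*r - 6) = -2 + (-6 + S*r) = -8 + S*r)
A = -11839/24883 (A = -11839*1/24883 = -11839/24883 ≈ -0.47579)
1/(H(-215, -61) + A) = 1/((-8 - 215*(-61)) - 11839/24883) = 1/((-8 + 13115) - 11839/24883) = 1/(13107 - 11839/24883) = 1/(326129642/24883) = 24883/326129642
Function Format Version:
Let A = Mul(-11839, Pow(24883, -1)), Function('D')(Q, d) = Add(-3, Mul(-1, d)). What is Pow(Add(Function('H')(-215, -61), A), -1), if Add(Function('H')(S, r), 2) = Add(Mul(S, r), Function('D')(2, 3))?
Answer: Rational(24883, 326129642) ≈ 7.6298e-5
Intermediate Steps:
Function('H')(S, r) = Add(-8, Mul(S, r)) (Function('H')(S, r) = Add(-2, Add(Mul(S, r), Add(-3, Mul(-1, 3)))) = Add(-2, Add(Mul(S, r), Add(-3, -3))) = Add(-2, Add(Mul(S, r), -6)) = Add(-2, Add(-6, Mul(S, r))) = Add(-8, Mul(S, r)))
A = Rational(-11839, 24883) (A = Mul(-11839, Rational(1, 24883)) = Rational(-11839, 24883) ≈ -0.47579)
Pow(Add(Function('H')(-215, -61), A), -1) = Pow(Add(Add(-8, Mul(-215, -61)), Rational(-11839, 24883)), -1) = Pow(Add(Add(-8, 13115), Rational(-11839, 24883)), -1) = Pow(Add(13107, Rational(-11839, 24883)), -1) = Pow(Rational(326129642, 24883), -1) = Rational(24883, 326129642)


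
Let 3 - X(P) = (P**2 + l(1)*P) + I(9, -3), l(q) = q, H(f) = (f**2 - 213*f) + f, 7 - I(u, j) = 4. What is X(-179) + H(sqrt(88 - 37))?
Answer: -31811 - 212*sqrt(51) ≈ -33325.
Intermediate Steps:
I(u, j) = 3 (I(u, j) = 7 - 1*4 = 7 - 4 = 3)
H(f) = f**2 - 212*f
X(P) = -P - P**2 (X(P) = 3 - ((P**2 + 1*P) + 3) = 3 - ((P**2 + P) + 3) = 3 - ((P + P**2) + 3) = 3 - (3 + P + P**2) = 3 + (-3 - P - P**2) = -P - P**2)
X(-179) + H(sqrt(88 - 37)) = -179*(-1 - 1*(-179)) + sqrt(88 - 37)*(-212 + sqrt(88 - 37)) = -179*(-1 + 179) + sqrt(51)*(-212 + sqrt(51)) = -179*178 + sqrt(51)*(-212 + sqrt(51)) = -31862 + sqrt(51)*(-212 + sqrt(51))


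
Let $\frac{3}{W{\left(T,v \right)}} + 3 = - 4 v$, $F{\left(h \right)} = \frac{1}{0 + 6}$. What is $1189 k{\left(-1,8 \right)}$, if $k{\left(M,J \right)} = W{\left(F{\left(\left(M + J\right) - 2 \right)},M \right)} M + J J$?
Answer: $72529$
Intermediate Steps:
$F{\left(h \right)} = \frac{1}{6}$
$W{\left(T,v \right)} = \frac{3}{-3 - 4 v}$
$k{\left(M,J \right)} = J^{2} - \frac{3 M}{3 + 4 M}$ ($k{\left(M,J \right)} = - \frac{3}{3 + 4 M} M + J J = - \frac{3 M}{3 + 4 M} + J^{2} = J^{2} - \frac{3 M}{3 + 4 M}$)
$1189 k{\left(-1,8 \right)} = 1189 \frac{\left(-3\right) \left(-1\right) + 8^{2} \left(3 + 4 \left(-1\right)\right)}{3 + 4 \left(-1\right)} = 1189 \frac{3 + 64 \left(3 - 4\right)}{3 - 4} = 1189 \frac{3 + 64 \left(-1\right)}{-1} = 1189 \left(- (3 - 64)\right) = 1189 \left(\left(-1\right) \left(-61\right)\right) = 1189 \cdot 61 = 72529$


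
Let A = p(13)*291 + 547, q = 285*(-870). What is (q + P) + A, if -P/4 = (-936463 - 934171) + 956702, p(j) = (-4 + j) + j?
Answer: 3414727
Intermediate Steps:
p(j) = -4 + 2*j
q = -247950
P = 3655728 (P = -4*((-936463 - 934171) + 956702) = -4*(-1870634 + 956702) = -4*(-913932) = 3655728)
A = 6949 (A = (-4 + 2*13)*291 + 547 = (-4 + 26)*291 + 547 = 22*291 + 547 = 6402 + 547 = 6949)
(q + P) + A = (-247950 + 3655728) + 6949 = 3407778 + 6949 = 3414727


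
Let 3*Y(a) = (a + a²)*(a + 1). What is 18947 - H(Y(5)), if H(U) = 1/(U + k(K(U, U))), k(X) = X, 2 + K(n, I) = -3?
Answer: 1042084/55 ≈ 18947.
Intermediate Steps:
K(n, I) = -5 (K(n, I) = -2 - 3 = -5)
Y(a) = (1 + a)*(a + a²)/3 (Y(a) = ((a + a²)*(a + 1))/3 = ((a + a²)*(1 + a))/3 = ((1 + a)*(a + a²))/3 = (1 + a)*(a + a²)/3)
H(U) = 1/(-5 + U) (H(U) = 1/(U - 5) = 1/(-5 + U))
18947 - H(Y(5)) = 18947 - 1/(-5 + (⅓)*5*(1 + 5² + 2*5)) = 18947 - 1/(-5 + (⅓)*5*(1 + 25 + 10)) = 18947 - 1/(-5 + (⅓)*5*36) = 18947 - 1/(-5 + 60) = 18947 - 1/55 = 1042084/55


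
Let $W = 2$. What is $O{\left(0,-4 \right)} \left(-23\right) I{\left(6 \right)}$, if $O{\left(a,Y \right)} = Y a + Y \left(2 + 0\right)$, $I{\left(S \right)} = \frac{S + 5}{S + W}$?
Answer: $253$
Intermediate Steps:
$I{\left(S \right)} = \frac{5 + S}{2 + S}$ ($I{\left(S \right)} = \frac{S + 5}{S + 2} = \frac{5 + S}{2 + S}$)
$O{\left(a,Y \right)} = 2 Y + Y a$ ($O{\left(a,Y \right)} = Y a + Y 2 = Y a + 2 Y = 2 Y + Y a$)
$O{\left(0,-4 \right)} \left(-23\right) I{\left(6 \right)} = - 4 \left(2 + 0\right) \left(-23\right) \frac{5 + 6}{2 + 6} = \left(-4\right) 2 \left(-23\right) \frac{1}{8} \cdot 11 = \left(-8\right) \left(-23\right) \frac{1}{8} \cdot 11 = 184 \cdot \frac{11}{8} = 253$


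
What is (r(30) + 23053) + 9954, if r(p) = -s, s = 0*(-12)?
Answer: 33007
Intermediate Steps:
s = 0
r(p) = 0 (r(p) = -1*0 = 0)
(r(30) + 23053) + 9954 = (0 + 23053) + 9954 = 23053 + 9954 = 33007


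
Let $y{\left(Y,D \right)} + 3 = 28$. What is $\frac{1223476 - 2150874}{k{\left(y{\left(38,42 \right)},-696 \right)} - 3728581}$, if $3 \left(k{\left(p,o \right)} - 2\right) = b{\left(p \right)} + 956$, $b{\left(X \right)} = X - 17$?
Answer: $\frac{2782194}{11184773} \approx 0.24875$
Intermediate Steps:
$b{\left(X \right)} = -17 + X$ ($b{\left(X \right)} = X - 17 = -17 + X$)
$y{\left(Y,D \right)} = 25$ ($y{\left(Y,D \right)} = -3 + 28 = 25$)
$k{\left(p,o \right)} = 315 + \frac{p}{3}$ ($k{\left(p,o \right)} = 2 + \frac{\left(-17 + p\right) + 956}{3} = 2 + \frac{939 + p}{3} = 2 + \left(313 + \frac{p}{3}\right) = 315 + \frac{p}{3}$)
$\frac{1223476 - 2150874}{k{\left(y{\left(38,42 \right)},-696 \right)} - 3728581} = \frac{1223476 - 2150874}{\left(315 + \frac{1}{3} \cdot 25\right) - 3728581} = - \frac{927398}{\left(315 + \frac{25}{3}\right) - 3728581} = - \frac{927398}{\frac{970}{3} - 3728581} = - \frac{927398}{- \frac{11184773}{3}} = \left(-927398\right) \left(- \frac{3}{11184773}\right) = \frac{2782194}{11184773}$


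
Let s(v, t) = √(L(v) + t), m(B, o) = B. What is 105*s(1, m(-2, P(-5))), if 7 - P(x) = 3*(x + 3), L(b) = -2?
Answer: 210*I ≈ 210.0*I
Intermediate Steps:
P(x) = -2 - 3*x (P(x) = 7 - 3*(x + 3) = 7 - 3*(3 + x) = 7 - (9 + 3*x) = 7 + (-9 - 3*x) = -2 - 3*x)
s(v, t) = √(-2 + t)
105*s(1, m(-2, P(-5))) = 105*√(-2 - 2) = 105*√(-4) = 105*(2*I) = 210*I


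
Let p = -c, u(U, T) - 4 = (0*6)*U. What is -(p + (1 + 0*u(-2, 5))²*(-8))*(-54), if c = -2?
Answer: -324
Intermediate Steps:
u(U, T) = 4 (u(U, T) = 4 + (0*6)*U = 4 + 0*U = 4 + 0 = 4)
p = 2 (p = -1*(-2) = 2)
-(p + (1 + 0*u(-2, 5))²*(-8))*(-54) = -(2 + (1 + 0*4)²*(-8))*(-54) = -(2 + (1 + 0)²*(-8))*(-54) = -(2 + 1²*(-8))*(-54) = -(2 + 1*(-8))*(-54) = -(2 - 8)*(-54) = -1*(-6)*(-54) = 6*(-54) = -324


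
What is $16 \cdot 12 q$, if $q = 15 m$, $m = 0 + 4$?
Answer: $11520$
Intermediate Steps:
$m = 4$
$q = 60$ ($q = 15 \cdot 4 = 60$)
$16 \cdot 12 q = 16 \cdot 12 \cdot 60 = 192 \cdot 60 = 11520$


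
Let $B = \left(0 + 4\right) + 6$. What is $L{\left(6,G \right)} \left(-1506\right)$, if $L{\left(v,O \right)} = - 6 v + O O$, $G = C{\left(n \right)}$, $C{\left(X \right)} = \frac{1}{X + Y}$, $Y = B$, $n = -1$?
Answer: $\frac{1463330}{27} \approx 54197.0$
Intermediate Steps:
$B = 10$ ($B = 4 + 6 = 10$)
$Y = 10$
$C{\left(X \right)} = \frac{1}{10 + X}$ ($C{\left(X \right)} = \frac{1}{X + 10} = \frac{1}{10 + X}$)
$G = \frac{1}{9}$ ($G = \frac{1}{10 - 1} = \frac{1}{9} \approx 0.11111$)
$L{\left(v,O \right)} = O^{2} - 6 v$ ($L{\left(v,O \right)} = - 6 v + O^{2} = O^{2} - 6 v$)
$L{\left(6,G \right)} \left(-1506\right) = \left(\left(\frac{1}{9}\right)^{2} - 36\right) \left(-1506\right) = \left(\frac{1}{81} - 36\right) \left(-1506\right) = \left(- \frac{2915}{81}\right) \left(-1506\right) = \frac{1463330}{27}$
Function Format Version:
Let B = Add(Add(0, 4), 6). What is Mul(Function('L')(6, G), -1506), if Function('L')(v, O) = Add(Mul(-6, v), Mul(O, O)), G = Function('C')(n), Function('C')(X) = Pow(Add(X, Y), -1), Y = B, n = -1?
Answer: Rational(1463330, 27) ≈ 54197.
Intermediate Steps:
B = 10 (B = Add(4, 6) = 10)
Y = 10
Function('C')(X) = Pow(Add(10, X), -1) (Function('C')(X) = Pow(Add(X, 10), -1) = Pow(Add(10, X), -1))
G = Rational(1, 9) (G = Pow(Add(10, -1), -1) = Pow(9, -1) = Rational(1, 9) ≈ 0.11111)
Function('L')(v, O) = Add(Pow(O, 2), Mul(-6, v)) (Function('L')(v, O) = Add(Mul(-6, v), Pow(O, 2)) = Add(Pow(O, 2), Mul(-6, v)))
Mul(Function('L')(6, G), -1506) = Mul(Add(Pow(Rational(1, 9), 2), Mul(-6, 6)), -1506) = Mul(Add(Rational(1, 81), -36), -1506) = Mul(Rational(-2915, 81), -1506) = Rational(1463330, 27)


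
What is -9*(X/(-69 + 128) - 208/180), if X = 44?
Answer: 1088/295 ≈ 3.6881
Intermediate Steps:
-9*(X/(-69 + 128) - 208/180) = -9*(44/(-69 + 128) - 208/180) = -9*(44/59 - 208*1/180) = -9*(44*(1/59) - 52/45) = -9*(44/59 - 52/45) = -9*(-1088/2655) = 1088/295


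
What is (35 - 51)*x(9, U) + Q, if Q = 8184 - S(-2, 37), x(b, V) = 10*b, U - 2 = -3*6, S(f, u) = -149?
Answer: 6893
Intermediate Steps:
U = -16 (U = 2 - 3*6 = 2 - 18 = -16)
Q = 8333 (Q = 8184 - 1*(-149) = 8184 + 149 = 8333)
(35 - 51)*x(9, U) + Q = (35 - 51)*(10*9) + 8333 = -16*90 + 8333 = -1440 + 8333 = 6893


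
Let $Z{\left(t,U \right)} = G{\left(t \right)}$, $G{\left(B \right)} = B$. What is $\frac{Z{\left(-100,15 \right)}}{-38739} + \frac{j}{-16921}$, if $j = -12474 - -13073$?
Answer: $- \frac{21512561}{655502619} \approx -0.032818$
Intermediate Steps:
$j = 599$ ($j = -12474 + 13073 = 599$)
$Z{\left(t,U \right)} = t$
$\frac{Z{\left(-100,15 \right)}}{-38739} + \frac{j}{-16921} = - \frac{100}{-38739} + \frac{599}{-16921} = \left(-100\right) \left(- \frac{1}{38739}\right) + 599 \left(- \frac{1}{16921}\right) = \frac{100}{38739} - \frac{599}{16921} = - \frac{21512561}{655502619}$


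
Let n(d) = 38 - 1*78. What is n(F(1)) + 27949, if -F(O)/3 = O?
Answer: 27909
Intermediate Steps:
F(O) = -3*O
n(d) = -40 (n(d) = 38 - 78 = -40)
n(F(1)) + 27949 = -40 + 27949 = 27909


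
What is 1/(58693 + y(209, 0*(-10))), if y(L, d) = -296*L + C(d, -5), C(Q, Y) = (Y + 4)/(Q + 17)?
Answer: -17/53908 ≈ -0.00031535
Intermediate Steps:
C(Q, Y) = (4 + Y)/(17 + Q)
y(L, d) = -1/(17 + d) - 296*L (y(L, d) = -296*L + (4 - 5)/(17 + d) = -296*L - 1/(17 + d) = -1/(17 + d) - 296*L)
1/(58693 + y(209, 0*(-10))) = 1/(58693 + (-1 - 296*209*(17 + 0*(-10)))/(17 + 0*(-10))) = 1/(58693 + (-1 - 296*209*(17 + 0))/(17 + 0)) = 1/(58693 + (-1 - 296*209*17)/17) = 1/(58693 + (-1 - 1051688)/17) = 1/(58693 + (1/17)*(-1051689)) = 1/(58693 - 1051689/17) = 1/(-53908/17) = -17/53908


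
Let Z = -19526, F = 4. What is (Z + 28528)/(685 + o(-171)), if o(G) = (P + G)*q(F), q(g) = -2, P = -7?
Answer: 9002/1041 ≈ 8.6475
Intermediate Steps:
o(G) = 14 - 2*G (o(G) = (-7 + G)*(-2) = 14 - 2*G)
(Z + 28528)/(685 + o(-171)) = (-19526 + 28528)/(685 + (14 - 2*(-171))) = 9002/(685 + (14 + 342)) = 9002/(685 + 356) = 9002/1041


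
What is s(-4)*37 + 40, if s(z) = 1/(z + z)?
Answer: 283/8 ≈ 35.375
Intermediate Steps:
s(z) = 1/(2*z)
s(-4)*37 + 40 = ((½)/(-4))*37 + 40 = ((½)*(-¼))*37 + 40 = -⅛*37 + 40 = -37/8 + 40 = 283/8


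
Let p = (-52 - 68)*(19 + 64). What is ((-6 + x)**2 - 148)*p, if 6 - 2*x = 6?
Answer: 1115520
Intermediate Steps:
x = 0 (x = 3 - 1/2*6 = 3 - 3 = 0)
p = -9960 (p = -120*83 = -9960)
((-6 + x)**2 - 148)*p = ((-6 + 0)**2 - 148)*(-9960) = ((-6)**2 - 148)*(-9960) = (36 - 148)*(-9960) = -112*(-9960) = 1115520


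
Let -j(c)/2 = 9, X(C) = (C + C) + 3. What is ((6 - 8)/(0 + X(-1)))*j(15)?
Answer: 36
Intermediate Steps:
X(C) = 3 + 2*C (X(C) = 2*C + 3 = 3 + 2*C)
j(c) = -18 (j(c) = -2*9 = -18)
((6 - 8)/(0 + X(-1)))*j(15) = ((6 - 8)/(0 + (3 + 2*(-1))))*(-18) = -2/(0 + (3 - 2))*(-18) = -2/(0 + 1)*(-18) = -2/1*(-18) = -2*1*(-18) = -2*(-18) = 36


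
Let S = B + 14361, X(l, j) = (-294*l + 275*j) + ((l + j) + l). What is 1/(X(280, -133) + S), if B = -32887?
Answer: -1/136994 ≈ -7.2996e-6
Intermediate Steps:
X(l, j) = -292*l + 276*j (X(l, j) = (-294*l + 275*j) + ((j + l) + l) = (-294*l + 275*j) + (j + 2*l) = -292*l + 276*j)
S = -18526 (S = -32887 + 14361 = -18526)
1/(X(280, -133) + S) = 1/((-292*280 + 276*(-133)) - 18526) = 1/((-81760 - 36708) - 18526) = 1/(-118468 - 18526) = 1/(-136994) = -1/136994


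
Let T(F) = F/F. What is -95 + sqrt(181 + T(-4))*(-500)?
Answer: -95 - 500*sqrt(182) ≈ -6840.4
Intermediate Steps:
T(F) = 1
-95 + sqrt(181 + T(-4))*(-500) = -95 + sqrt(181 + 1)*(-500) = -95 + sqrt(182)*(-500) = -95 - 500*sqrt(182)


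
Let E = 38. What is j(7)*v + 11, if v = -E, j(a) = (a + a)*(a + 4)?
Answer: -5841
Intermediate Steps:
j(a) = 2*a*(4 + a) (j(a) = (2*a)*(4 + a) = 2*a*(4 + a))
v = -38 (v = -1*38 = -38)
j(7)*v + 11 = (2*7*(4 + 7))*(-38) + 11 = (2*7*11)*(-38) + 11 = 154*(-38) + 11 = -5852 + 11 = -5841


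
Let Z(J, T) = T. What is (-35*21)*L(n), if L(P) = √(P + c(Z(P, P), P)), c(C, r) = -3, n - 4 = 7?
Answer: -1470*√2 ≈ -2078.9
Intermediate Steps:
n = 11 (n = 4 + 7 = 11)
L(P) = √(-3 + P) (L(P) = √(P - 3) = √(-3 + P))
(-35*21)*L(n) = (-35*21)*√(-3 + 11) = -1470*√2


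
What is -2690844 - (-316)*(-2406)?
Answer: -3451140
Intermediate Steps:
-2690844 - (-316)*(-2406) = -2690844 - 1*760296 = -2690844 - 760296 = -3451140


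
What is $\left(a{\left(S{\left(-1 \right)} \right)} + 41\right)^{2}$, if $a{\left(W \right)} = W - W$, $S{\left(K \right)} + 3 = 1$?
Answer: $1681$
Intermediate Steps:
$S{\left(K \right)} = -2$ ($S{\left(K \right)} = -3 + 1 = -2$)
$a{\left(W \right)} = 0$
$\left(a{\left(S{\left(-1 \right)} \right)} + 41\right)^{2} = \left(0 + 41\right)^{2} = 41^{2} = 1681$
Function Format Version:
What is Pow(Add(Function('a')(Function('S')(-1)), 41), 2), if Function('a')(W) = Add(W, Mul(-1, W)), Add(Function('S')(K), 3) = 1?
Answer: 1681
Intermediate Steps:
Function('S')(K) = -2 (Function('S')(K) = Add(-3, 1) = -2)
Function('a')(W) = 0
Pow(Add(Function('a')(Function('S')(-1)), 41), 2) = Pow(Add(0, 41), 2) = Pow(41, 2) = 1681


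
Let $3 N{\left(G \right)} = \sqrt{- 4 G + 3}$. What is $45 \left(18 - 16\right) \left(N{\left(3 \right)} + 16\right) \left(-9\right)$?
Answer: $-12960 - 810 i \approx -12960.0 - 810.0 i$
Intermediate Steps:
$N{\left(G \right)} = \frac{\sqrt{3 - 4 G}}{3}$ ($N{\left(G \right)} = \frac{\sqrt{- 4 G + 3}}{3} = \frac{\sqrt{3 - 4 G}}{3}$)
$45 \left(18 - 16\right) \left(N{\left(3 \right)} + 16\right) \left(-9\right) = 45 \left(18 - 16\right) \left(\frac{\sqrt{3 - 12}}{3} + 16\right) \left(-9\right) = 45 \cdot 2 \left(\frac{\sqrt{3 - 12}}{3} + 16\right) \left(-9\right) = 45 \cdot 2 \left(\frac{\sqrt{-9}}{3} + 16\right) \left(-9\right) = 45 \cdot 2 \left(\frac{3 i}{3} + 16\right) \left(-9\right) = 45 \cdot 2 \left(i + 16\right) \left(-9\right) = 45 \cdot 2 \left(16 + i\right) \left(-9\right) = 45 \left(32 + 2 i\right) \left(-9\right) = \left(1440 + 90 i\right) \left(-9\right) = -12960 - 810 i$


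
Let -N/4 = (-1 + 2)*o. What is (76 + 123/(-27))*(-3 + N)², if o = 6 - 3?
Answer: 16075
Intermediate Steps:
o = 3
N = -12 (N = -4*(-1 + 2)*3 = -4*3 = -12)
(76 + 123/(-27))*(-3 + N)² = (76 + 123/(-27))*(-3 - 12)² = (76 + 123*(-1/27))*(-15)² = (76 - 41/9)*225 = (643/9)*225 = 16075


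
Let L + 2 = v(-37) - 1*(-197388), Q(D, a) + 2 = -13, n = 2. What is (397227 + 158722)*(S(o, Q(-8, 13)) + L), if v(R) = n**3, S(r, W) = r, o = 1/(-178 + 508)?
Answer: 36214529534929/330 ≈ 1.0974e+11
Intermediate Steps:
o = 1/330 ≈ 0.0030303
Q(D, a) = -15 (Q(D, a) = -2 - 13 = -15)
v(R) = 8 (v(R) = 2**3 = 8)
L = 197394 (L = -2 + (8 - 1*(-197388)) = -2 + (8 + 197388) = -2 + 197396 = 197394)
(397227 + 158722)*(S(o, Q(-8, 13)) + L) = (397227 + 158722)*(1/330 + 197394) = 555949*(65140021/330) = 36214529534929/330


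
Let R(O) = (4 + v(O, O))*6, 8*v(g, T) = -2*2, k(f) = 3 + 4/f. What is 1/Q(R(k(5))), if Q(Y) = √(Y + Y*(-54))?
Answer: -I*√1113/1113 ≈ -0.029975*I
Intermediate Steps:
v(g, T) = -½ (v(g, T) = (-2*2)/8 = (⅛)*(-4) = -½)
R(O) = 21 (R(O) = (4 - ½)*6 = (7/2)*6 = 21)
Q(Y) = √53*√(-Y) (Q(Y) = √(Y - 54*Y) = √(-53*Y) = √53*√(-Y))
1/Q(R(k(5))) = 1/(√53*√(-1*21)) = 1/(√53*√(-21)) = 1/(√53*(I*√21)) = 1/(I*√1113) = -I*√1113/1113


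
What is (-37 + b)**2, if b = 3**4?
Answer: 1936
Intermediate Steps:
b = 81
(-37 + b)**2 = (-37 + 81)**2 = 44**2 = 1936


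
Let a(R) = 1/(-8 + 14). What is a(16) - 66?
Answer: -395/6 ≈ -65.833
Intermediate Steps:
a(R) = ⅙ (a(R) = 1/6 = ⅙)
a(16) - 66 = ⅙ - 66 = -395/6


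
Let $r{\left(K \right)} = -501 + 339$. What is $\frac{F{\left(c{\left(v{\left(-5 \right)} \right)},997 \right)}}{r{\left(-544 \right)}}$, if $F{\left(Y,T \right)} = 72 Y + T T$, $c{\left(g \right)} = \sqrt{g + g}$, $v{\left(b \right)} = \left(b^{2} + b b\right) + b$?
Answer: $- \frac{994009}{162} - \frac{4 \sqrt{10}}{3} \approx -6140.1$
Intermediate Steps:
$v{\left(b \right)} = b + 2 b^{2}$ ($v{\left(b \right)} = \left(b^{2} + b^{2}\right) + b = 2 b^{2} + b = b + 2 b^{2}$)
$c{\left(g \right)} = \sqrt{2} \sqrt{g}$ ($c{\left(g \right)} = \sqrt{2 g} = \sqrt{2} \sqrt{g}$)
$r{\left(K \right)} = -162$
$F{\left(Y,T \right)} = T^{2} + 72 Y$ ($F{\left(Y,T \right)} = 72 Y + T^{2} = T^{2} + 72 Y$)
$\frac{F{\left(c{\left(v{\left(-5 \right)} \right)},997 \right)}}{r{\left(-544 \right)}} = \frac{997^{2} + 72 \sqrt{2} \sqrt{- 5 \left(1 + 2 \left(-5\right)\right)}}{-162} = \left(994009 + 72 \sqrt{2} \sqrt{- 5 \left(1 - 10\right)}\right) \left(- \frac{1}{162}\right) = \left(994009 + 72 \sqrt{2} \sqrt{\left(-5\right) \left(-9\right)}\right) \left(- \frac{1}{162}\right) = \left(994009 + 72 \sqrt{2} \sqrt{45}\right) \left(- \frac{1}{162}\right) = \left(994009 + 72 \sqrt{2} \cdot 3 \sqrt{5}\right) \left(- \frac{1}{162}\right) = \left(994009 + 72 \cdot 3 \sqrt{10}\right) \left(- \frac{1}{162}\right) = \left(994009 + 216 \sqrt{10}\right) \left(- \frac{1}{162}\right) = - \frac{994009}{162} - \frac{4 \sqrt{10}}{3}$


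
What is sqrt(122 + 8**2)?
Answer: sqrt(186) ≈ 13.638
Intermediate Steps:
sqrt(122 + 8**2) = sqrt(122 + 64) = sqrt(186)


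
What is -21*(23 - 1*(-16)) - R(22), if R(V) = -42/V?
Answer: -8988/11 ≈ -817.09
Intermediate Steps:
-21*(23 - 1*(-16)) - R(22) = -21*(23 - 1*(-16)) - (-42)/22 = -21*(23 + 16) - (-42)/22 = -21*39 - 1*(-21/11) = -1*819 + 21/11 = -819 + 21/11 = -8988/11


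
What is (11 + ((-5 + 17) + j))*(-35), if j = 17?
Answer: -1400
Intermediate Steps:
(11 + ((-5 + 17) + j))*(-35) = (11 + ((-5 + 17) + 17))*(-35) = (11 + (12 + 17))*(-35) = (11 + 29)*(-35) = 40*(-35) = -1400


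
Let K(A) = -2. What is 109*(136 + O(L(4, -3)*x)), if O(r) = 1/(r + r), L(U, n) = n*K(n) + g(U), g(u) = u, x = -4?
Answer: 1185811/80 ≈ 14823.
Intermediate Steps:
L(U, n) = U - 2*n (L(U, n) = n*(-2) + U = -2*n + U = U - 2*n)
O(r) = 1/(2*r)
109*(136 + O(L(4, -3)*x)) = 109*(136 + 1/(2*(((4 - 2*(-3))*(-4))))) = 109*(136 + 1/(2*(((4 + 6)*(-4))))) = 109*(136 + 1/(2*((10*(-4))))) = 109*(136 + (1/2)/(-40)) = 109*(136 + (1/2)*(-1/40)) = 109*(136 - 1/80) = 109*(10879/80) = 1185811/80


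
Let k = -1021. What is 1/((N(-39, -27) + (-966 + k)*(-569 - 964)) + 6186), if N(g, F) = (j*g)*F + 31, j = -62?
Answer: 1/2987002 ≈ 3.3478e-7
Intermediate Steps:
N(g, F) = 31 - 62*F*g (N(g, F) = (-62*g)*F + 31 = -62*F*g + 31 = 31 - 62*F*g)
1/((N(-39, -27) + (-966 + k)*(-569 - 964)) + 6186) = 1/(((31 - 62*(-27)*(-39)) + (-966 - 1021)*(-569 - 964)) + 6186) = 1/(((31 - 65286) - 1987*(-1533)) + 6186) = 1/((-65255 + 3046071) + 6186) = 1/(2980816 + 6186) = 1/2987002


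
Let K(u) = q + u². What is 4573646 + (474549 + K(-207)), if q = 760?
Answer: 5091804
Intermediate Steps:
K(u) = 760 + u²
4573646 + (474549 + K(-207)) = 4573646 + (474549 + (760 + (-207)²)) = 4573646 + (474549 + (760 + 42849)) = 4573646 + (474549 + 43609) = 4573646 + 518158 = 5091804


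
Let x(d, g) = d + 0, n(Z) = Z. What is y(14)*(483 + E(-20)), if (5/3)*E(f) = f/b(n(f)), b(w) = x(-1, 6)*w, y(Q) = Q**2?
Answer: 472752/5 ≈ 94550.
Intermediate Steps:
x(d, g) = d
b(w) = -w
E(f) = -3/5 (E(f) = 3*(f/((-f)))/5 = 3*(f*(-1/f))/5 = (3/5)*(-1) = -3/5)
y(14)*(483 + E(-20)) = 14**2*(483 - 3/5) = 196*(2412/5) = 472752/5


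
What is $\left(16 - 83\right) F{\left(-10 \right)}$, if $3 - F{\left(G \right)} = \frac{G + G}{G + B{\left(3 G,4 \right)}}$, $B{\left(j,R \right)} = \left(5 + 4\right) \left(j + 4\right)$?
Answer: $- \frac{11926}{61} \approx -195.51$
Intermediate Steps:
$B{\left(j,R \right)} = 36 + 9 j$ ($B{\left(j,R \right)} = 9 \left(4 + j\right) = 36 + 9 j$)
$F{\left(G \right)} = 3 - \frac{2 G}{36 + 28 G}$ ($F{\left(G \right)} = 3 - \frac{G + G}{G + \left(36 + 9 \cdot 3 G\right)} = 3 - \frac{2 G}{G + \left(36 + 27 G\right)} = 3 - \frac{2 G}{36 + 28 G}$)
$\left(16 - 83\right) F{\left(-10 \right)} = \left(16 - 83\right) \frac{54 + 41 \left(-10\right)}{2 \left(9 + 7 \left(-10\right)\right)} = - 67 \frac{54 - 410}{2 \left(9 - 70\right)} = - 67 \cdot \frac{1}{2} \frac{1}{-61} \left(-356\right) = - 67 \cdot \frac{1}{2} \left(- \frac{1}{61}\right) \left(-356\right) = \left(-67\right) \frac{178}{61} = - \frac{11926}{61}$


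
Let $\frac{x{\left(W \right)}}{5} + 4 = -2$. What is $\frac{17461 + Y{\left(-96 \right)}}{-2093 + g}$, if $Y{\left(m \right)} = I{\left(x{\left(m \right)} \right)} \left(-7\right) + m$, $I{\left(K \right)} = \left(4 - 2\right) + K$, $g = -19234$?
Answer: $- \frac{17561}{21327} \approx -0.82342$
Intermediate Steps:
$x{\left(W \right)} = -30$ ($x{\left(W \right)} = -20 + 5 \left(-2\right) = -20 - 10 = -30$)
$I{\left(K \right)} = 2 + K$
$Y{\left(m \right)} = 196 + m$ ($Y{\left(m \right)} = \left(2 - 30\right) \left(-7\right) + m = \left(-28\right) \left(-7\right) + m = 196 + m$)
$\frac{17461 + Y{\left(-96 \right)}}{-2093 + g} = \frac{17461 + \left(196 - 96\right)}{-2093 - 19234} = \frac{17461 + 100}{-21327} = 17561 \left(- \frac{1}{21327}\right) = - \frac{17561}{21327}$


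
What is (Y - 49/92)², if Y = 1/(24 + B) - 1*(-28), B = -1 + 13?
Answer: 129572689/171396 ≈ 755.98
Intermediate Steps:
B = 12
Y = 1009/36 (Y = 1/(24 + 12) - 1*(-28) = 1/36 + 28 = 1009/36 ≈ 28.028)
(Y - 49/92)² = (1009/36 - 49/92)² = (11383/414)² = 129572689/171396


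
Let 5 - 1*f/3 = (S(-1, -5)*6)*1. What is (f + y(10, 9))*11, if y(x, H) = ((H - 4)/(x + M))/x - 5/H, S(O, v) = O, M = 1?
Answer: 6433/18 ≈ 357.39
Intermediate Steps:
f = 33 (f = 15 - 3*(-1*6) = 15 - (-18) = 15 - 3*(-6) = 15 + 18 = 33)
y(x, H) = -5/H + (-4 + H)/(x*(1 + x)) (y(x, H) = ((H - 4)/(x + 1))/x - 5/H = ((-4 + H)/(1 + x))/x - 5/H = (-4 + H)/(x*(1 + x)) - 5/H = -5/H + (-4 + H)/(x*(1 + x)))
(f + y(10, 9))*11 = (33 + (9² - 5*10 - 5*10² - 4*9)/(9*10*(1 + 10)))*11 = (33 + (⅑)*(⅒)*(81 - 50 - 5*100 - 36)/11)*11 = (33 + (⅑)*(⅒)*(1/11)*(81 - 50 - 500 - 36))*11 = (33 + (⅑)*(⅒)*(1/11)*(-505))*11 = (33 - 101/198)*11 = (6433/198)*11 = 6433/18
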